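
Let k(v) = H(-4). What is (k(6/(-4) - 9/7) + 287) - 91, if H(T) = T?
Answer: 192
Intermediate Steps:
k(v) = -4
(k(6/(-4) - 9/7) + 287) - 91 = (-4 + 287) - 91 = 283 - 91 = 192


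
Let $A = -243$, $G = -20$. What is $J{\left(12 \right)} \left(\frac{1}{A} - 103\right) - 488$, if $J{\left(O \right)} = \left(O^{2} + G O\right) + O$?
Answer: $\frac{661312}{81} \approx 8164.3$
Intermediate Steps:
$J{\left(O \right)} = O^{2} - 19 O$ ($J{\left(O \right)} = \left(O^{2} - 20 O\right) + O = O^{2} - 19 O$)
$J{\left(12 \right)} \left(\frac{1}{A} - 103\right) - 488 = 12 \left(-19 + 12\right) \left(\frac{1}{-243} - 103\right) - 488 = 12 \left(-7\right) \left(- \frac{1}{243} - 103\right) - 488 = \left(-84\right) \left(- \frac{25030}{243}\right) - 488 = \frac{700840}{81} - 488 = \frac{661312}{81}$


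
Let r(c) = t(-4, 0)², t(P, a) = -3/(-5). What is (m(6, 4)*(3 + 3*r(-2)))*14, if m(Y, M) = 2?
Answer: 2856/25 ≈ 114.24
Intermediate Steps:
t(P, a) = ⅗ (t(P, a) = -3*(-⅕) = ⅗)
r(c) = 9/25 (r(c) = (⅗)² = 9/25)
(m(6, 4)*(3 + 3*r(-2)))*14 = (2*(3 + 3*(9/25)))*14 = (2*(3 + 27/25))*14 = (2*(102/25))*14 = (204/25)*14 = 2856/25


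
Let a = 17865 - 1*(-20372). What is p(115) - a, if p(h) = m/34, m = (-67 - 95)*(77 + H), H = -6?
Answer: -655780/17 ≈ -38575.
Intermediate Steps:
m = -11502 (m = (-67 - 95)*(77 - 6) = -162*71 = -11502)
p(h) = -5751/17 (p(h) = -11502/34 = -11502*1/34 = -5751/17)
a = 38237 (a = 17865 + 20372 = 38237)
p(115) - a = -5751/17 - 1*38237 = -5751/17 - 38237 = -655780/17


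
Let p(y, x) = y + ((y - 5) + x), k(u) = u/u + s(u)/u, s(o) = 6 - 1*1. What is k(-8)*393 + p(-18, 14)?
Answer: 963/8 ≈ 120.38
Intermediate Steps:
s(o) = 5 (s(o) = 6 - 1 = 5)
k(u) = 1 + 5/u (k(u) = u/u + 5/u = 1 + 5/u)
p(y, x) = -5 + x + 2*y (p(y, x) = y + ((-5 + y) + x) = y + (-5 + x + y) = -5 + x + 2*y)
k(-8)*393 + p(-18, 14) = ((5 - 8)/(-8))*393 + (-5 + 14 + 2*(-18)) = -⅛*(-3)*393 + (-5 + 14 - 36) = (3/8)*393 - 27 = 1179/8 - 27 = 963/8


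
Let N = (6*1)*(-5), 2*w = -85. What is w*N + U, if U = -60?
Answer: 1215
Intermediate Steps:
w = -85/2 (w = (½)*(-85) = -85/2 ≈ -42.500)
N = -30 (N = 6*(-5) = -30)
w*N + U = -85/2*(-30) - 60 = 1275 - 60 = 1215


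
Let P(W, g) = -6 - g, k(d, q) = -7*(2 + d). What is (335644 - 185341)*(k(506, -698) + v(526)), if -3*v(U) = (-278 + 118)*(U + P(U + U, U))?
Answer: -582574428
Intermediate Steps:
k(d, q) = -14 - 7*d
v(U) = -320 (v(U) = -(-278 + 118)*(U + (-6 - U))/3 = -(-160)*(-6)/3 = -⅓*960 = -320)
(335644 - 185341)*(k(506, -698) + v(526)) = (335644 - 185341)*((-14 - 7*506) - 320) = 150303*((-14 - 3542) - 320) = 150303*(-3556 - 320) = 150303*(-3876) = -582574428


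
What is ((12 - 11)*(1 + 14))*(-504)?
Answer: -7560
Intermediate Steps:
((12 - 11)*(1 + 14))*(-504) = (1*15)*(-504) = 15*(-504) = -7560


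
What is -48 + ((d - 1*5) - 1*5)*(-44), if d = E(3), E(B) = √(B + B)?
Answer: 392 - 44*√6 ≈ 284.22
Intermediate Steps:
E(B) = √2*√B (E(B) = √(2*B) = √2*√B)
d = √6 (d = √2*√3 = √6 ≈ 2.4495)
-48 + ((d - 1*5) - 1*5)*(-44) = -48 + ((√6 - 1*5) - 1*5)*(-44) = -48 + ((√6 - 5) - 5)*(-44) = -48 + ((-5 + √6) - 5)*(-44) = -48 + (-10 + √6)*(-44) = -48 + (440 - 44*√6) = 392 - 44*√6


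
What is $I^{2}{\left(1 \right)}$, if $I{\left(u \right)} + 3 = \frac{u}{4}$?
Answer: $\frac{121}{16} \approx 7.5625$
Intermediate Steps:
$I{\left(u \right)} = -3 + \frac{u}{4}$
$I^{2}{\left(1 \right)} = \left(-3 + \frac{1}{4} \cdot 1\right)^{2} = \left(-3 + \frac{1}{4}\right)^{2} = \left(- \frac{11}{4}\right)^{2} = \frac{121}{16}$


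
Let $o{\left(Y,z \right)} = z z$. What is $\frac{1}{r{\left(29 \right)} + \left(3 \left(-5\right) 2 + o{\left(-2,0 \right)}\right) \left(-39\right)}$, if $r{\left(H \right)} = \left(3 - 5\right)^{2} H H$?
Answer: $\frac{1}{4534} \approx 0.00022056$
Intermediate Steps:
$r{\left(H \right)} = 4 H^{2}$ ($r{\left(H \right)} = \left(-2\right)^{2} H H = 4 H H = 4 H^{2}$)
$o{\left(Y,z \right)} = z^{2}$
$\frac{1}{r{\left(29 \right)} + \left(3 \left(-5\right) 2 + o{\left(-2,0 \right)}\right) \left(-39\right)} = \frac{1}{4 \cdot 29^{2} + \left(3 \left(-5\right) 2 + 0^{2}\right) \left(-39\right)} = \frac{1}{4 \cdot 841 + \left(\left(-15\right) 2 + 0\right) \left(-39\right)} = \frac{1}{3364 + \left(-30 + 0\right) \left(-39\right)} = \frac{1}{3364 - -1170} = \frac{1}{3364 + 1170} = \frac{1}{4534}$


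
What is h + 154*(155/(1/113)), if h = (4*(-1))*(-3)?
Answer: 2697322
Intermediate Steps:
h = 12 (h = -4*(-3) = 12)
h + 154*(155/(1/113)) = 12 + 154*(155/(1/113)) = 12 + 154*(155*113) = 12 + 154*17515 = 12 + 2697310 = 2697322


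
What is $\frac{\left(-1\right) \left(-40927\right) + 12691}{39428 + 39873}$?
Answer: $\frac{53618}{79301} \approx 0.67613$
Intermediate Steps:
$\frac{\left(-1\right) \left(-40927\right) + 12691}{39428 + 39873} = \frac{40927 + 12691}{79301} = 53618 \cdot \frac{1}{79301} = \frac{53618}{79301}$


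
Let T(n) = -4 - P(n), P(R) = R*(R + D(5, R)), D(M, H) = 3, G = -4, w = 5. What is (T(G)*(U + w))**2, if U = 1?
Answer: 2304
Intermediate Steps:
P(R) = R*(3 + R) (P(R) = R*(R + 3) = R*(3 + R))
T(n) = -4 - n*(3 + n)
(T(G)*(U + w))**2 = ((-4 - 1*(-4)*(3 - 4))*(1 + 5))**2 = ((-4 - 1*(-4)*(-1))*6)**2 = ((-4 - 4)*6)**2 = (-8*6)**2 = (-48)**2 = 2304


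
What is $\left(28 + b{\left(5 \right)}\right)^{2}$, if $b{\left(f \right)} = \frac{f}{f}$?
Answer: $841$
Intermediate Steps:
$b{\left(f \right)} = 1$
$\left(28 + b{\left(5 \right)}\right)^{2} = \left(28 + 1\right)^{2} = 29^{2} = 841$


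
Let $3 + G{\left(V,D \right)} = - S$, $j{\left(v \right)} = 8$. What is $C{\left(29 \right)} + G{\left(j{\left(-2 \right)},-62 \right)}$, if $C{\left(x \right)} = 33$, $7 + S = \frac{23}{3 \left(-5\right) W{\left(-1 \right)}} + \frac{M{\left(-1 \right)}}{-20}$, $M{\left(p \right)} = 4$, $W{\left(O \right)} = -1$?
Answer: $\frac{107}{3} \approx 35.667$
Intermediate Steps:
$S = - \frac{17}{3}$ ($S = -7 + \left(\frac{23}{3 \left(-5\right) \left(-1\right)} + \frac{4}{-20}\right) = -7 + \left(\frac{23}{\left(-15\right) \left(-1\right)} + 4 \left(- \frac{1}{20}\right)\right) = -7 - \left(\frac{1}{5} - \frac{23}{15}\right) = -7 + \left(23 \cdot \frac{1}{15} - \frac{1}{5}\right) = -7 + \left(\frac{23}{15} - \frac{1}{5}\right) = -7 + \frac{4}{3} = - \frac{17}{3} \approx -5.6667$)
$G{\left(V,D \right)} = \frac{8}{3}$ ($G{\left(V,D \right)} = -3 - - \frac{17}{3} = -3 + \frac{17}{3} = \frac{8}{3}$)
$C{\left(29 \right)} + G{\left(j{\left(-2 \right)},-62 \right)} = 33 + \frac{8}{3} = \frac{107}{3}$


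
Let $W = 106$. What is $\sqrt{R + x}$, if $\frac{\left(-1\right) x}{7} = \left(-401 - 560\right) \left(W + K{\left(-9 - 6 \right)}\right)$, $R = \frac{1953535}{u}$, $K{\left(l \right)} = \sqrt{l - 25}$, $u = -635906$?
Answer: $\frac{\sqrt{288344231390772122 + 5440480635007544 i \sqrt{10}}}{635906} \approx 844.8 + 25.181 i$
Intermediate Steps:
$K{\left(l \right)} = \sqrt{-25 + l}$
$R = - \frac{1953535}{635906}$ ($R = \frac{1953535}{-635906} = 1953535 \left(- \frac{1}{635906}\right) = - \frac{1953535}{635906} \approx -3.072$)
$x = 713062 + 13454 i \sqrt{10}$ ($x = - 7 \left(-401 - 560\right) \left(106 + \sqrt{-25 - 15}\right) = - 7 \left(- 961 \left(106 + \sqrt{-25 - 15}\right)\right) = - 7 \left(- 961 \left(106 + \sqrt{-40}\right)\right) = - 7 \left(- 961 \left(106 + 2 i \sqrt{10}\right)\right) = - 7 \left(-101866 - 1922 i \sqrt{10}\right) = 713062 + 13454 i \sqrt{10} \approx 7.1306 \cdot 10^{5} + 42545.0 i$)
$\sqrt{R + x} = \sqrt{- \frac{1953535}{635906} + \left(713062 + 13454 i \sqrt{10}\right)} = \sqrt{\frac{453438450637}{635906} + 13454 i \sqrt{10}}$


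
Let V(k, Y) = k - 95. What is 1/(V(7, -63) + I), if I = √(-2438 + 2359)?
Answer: -88/7823 - I*√79/7823 ≈ -0.011249 - 0.0011362*I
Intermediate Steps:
V(k, Y) = -95 + k
I = I*√79 (I = √(-79) = I*√79 ≈ 8.8882*I)
1/(V(7, -63) + I) = 1/((-95 + 7) + I*√79) = 1/(-88 + I*√79)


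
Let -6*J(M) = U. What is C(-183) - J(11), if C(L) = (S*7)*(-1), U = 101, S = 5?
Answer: -109/6 ≈ -18.167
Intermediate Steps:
C(L) = -35 (C(L) = (5*7)*(-1) = 35*(-1) = -35)
J(M) = -101/6 (J(M) = -⅙*101 = -101/6)
C(-183) - J(11) = -35 - 1*(-101/6) = -35 + 101/6 = -109/6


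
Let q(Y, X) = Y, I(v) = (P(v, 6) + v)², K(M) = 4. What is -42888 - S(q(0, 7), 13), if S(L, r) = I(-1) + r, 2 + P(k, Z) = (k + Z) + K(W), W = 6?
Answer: -42937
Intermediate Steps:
P(k, Z) = 2 + Z + k (P(k, Z) = -2 + ((k + Z) + 4) = -2 + ((Z + k) + 4) = -2 + (4 + Z + k) = 2 + Z + k)
I(v) = (8 + 2*v)² (I(v) = ((2 + 6 + v) + v)² = ((8 + v) + v)² = (8 + 2*v)²)
S(L, r) = 36 + r (S(L, r) = 4*(4 - 1)² + r = 4*3² + r = 4*9 + r = 36 + r)
-42888 - S(q(0, 7), 13) = -42888 - (36 + 13) = -42888 - 1*49 = -42888 - 49 = -42937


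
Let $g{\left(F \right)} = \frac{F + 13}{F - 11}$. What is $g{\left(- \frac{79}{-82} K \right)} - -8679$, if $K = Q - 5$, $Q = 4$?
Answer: $\frac{2837704}{327} \approx 8678.0$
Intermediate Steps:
$K = -1$ ($K = 4 - 5 = -1$)
$g{\left(F \right)} = \frac{13 + F}{-11 + F}$
$g{\left(- \frac{79}{-82} K \right)} - -8679 = \frac{13 + - \frac{79}{-82} \left(-1\right)}{-11 + - \frac{79}{-82} \left(-1\right)} - -8679 = \frac{13 + \left(-79\right) \left(- \frac{1}{82}\right) \left(-1\right)}{-11 + \left(-79\right) \left(- \frac{1}{82}\right) \left(-1\right)} + 8679 = \frac{13 + \frac{79}{82} \left(-1\right)}{-11 + \frac{79}{82} \left(-1\right)} + 8679 = \frac{13 - \frac{79}{82}}{-11 - \frac{79}{82}} + 8679 = \frac{1}{- \frac{981}{82}} \cdot \frac{987}{82} + 8679 = \left(- \frac{82}{981}\right) \frac{987}{82} + 8679 = - \frac{329}{327} + 8679 = \frac{2837704}{327}$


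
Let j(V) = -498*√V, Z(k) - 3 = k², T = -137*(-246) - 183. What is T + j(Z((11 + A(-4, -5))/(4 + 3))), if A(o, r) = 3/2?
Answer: 33519 - 249*√1213/7 ≈ 32280.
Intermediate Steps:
A(o, r) = 3/2 (A(o, r) = 3*(½) = 3/2)
T = 33519 (T = 33702 - 183 = 33519)
Z(k) = 3 + k²
T + j(Z((11 + A(-4, -5))/(4 + 3))) = 33519 - 498*√(3 + ((11 + 3/2)/(4 + 3))²) = 33519 - 498*√(3 + ((25/2)/7)²) = 33519 - 498*√(3 + ((25/2)*(⅐))²) = 33519 - 498*√(3 + (25/14)²) = 33519 - 498*√(3 + 625/196) = 33519 - 249*√1213/7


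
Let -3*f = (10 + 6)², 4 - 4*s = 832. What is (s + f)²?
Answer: 769129/9 ≈ 85459.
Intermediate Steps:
s = -207 (s = 1 - ¼*832 = 1 - 208 = -207)
f = -256/3 (f = -(10 + 6)²/3 = -⅓*16² = -⅓*256 = -256/3 ≈ -85.333)
(s + f)² = (-207 - 256/3)² = (-877/3)² = 769129/9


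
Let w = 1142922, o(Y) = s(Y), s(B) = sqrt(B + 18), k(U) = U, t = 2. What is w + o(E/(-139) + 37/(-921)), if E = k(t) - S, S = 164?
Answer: 1142922 + sqrt(313441847619)/128019 ≈ 1.1429e+6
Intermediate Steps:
E = -162 (E = 2 - 1*164 = 2 - 164 = -162)
s(B) = sqrt(18 + B)
o(Y) = sqrt(18 + Y)
w + o(E/(-139) + 37/(-921)) = 1142922 + sqrt(18 + (-162/(-139) + 37/(-921))) = 1142922 + sqrt(18 + (-162*(-1/139) + 37*(-1/921))) = 1142922 + sqrt(18 + (162/139 - 37/921)) = 1142922 + sqrt(18 + 144059/128019) = 1142922 + sqrt(2448401/128019) = 1142922 + sqrt(313441847619)/128019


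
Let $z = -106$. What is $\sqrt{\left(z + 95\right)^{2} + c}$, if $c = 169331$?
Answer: $18 \sqrt{523} \approx 411.65$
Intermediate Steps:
$\sqrt{\left(z + 95\right)^{2} + c} = \sqrt{\left(-106 + 95\right)^{2} + 169331} = \sqrt{\left(-11\right)^{2} + 169331} = \sqrt{121 + 169331} = \sqrt{169452} = 18 \sqrt{523}$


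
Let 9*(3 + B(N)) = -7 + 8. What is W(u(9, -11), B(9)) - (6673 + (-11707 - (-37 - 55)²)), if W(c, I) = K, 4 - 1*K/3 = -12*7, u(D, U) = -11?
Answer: 13762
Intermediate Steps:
B(N) = -26/9 (B(N) = -3 + (-7 + 8)/9 = -3 + (⅑)*1 = -3 + ⅑ = -26/9)
K = 264 (K = 12 - (-36)*7 = 12 - 3*(-84) = 12 + 252 = 264)
W(c, I) = 264
W(u(9, -11), B(9)) - (6673 + (-11707 - (-37 - 55)²)) = 264 - (6673 + (-11707 - (-37 - 55)²)) = 264 - (6673 + (-11707 - 1*(-92)²)) = 264 - (6673 + (-11707 - 1*8464)) = 264 - (6673 + (-11707 - 8464)) = 264 - (6673 - 20171) = 264 - 1*(-13498) = 264 + 13498 = 13762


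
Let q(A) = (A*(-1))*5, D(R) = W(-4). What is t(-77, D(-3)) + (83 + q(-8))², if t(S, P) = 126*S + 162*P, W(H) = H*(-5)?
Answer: 8667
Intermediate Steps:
W(H) = -5*H
D(R) = 20 (D(R) = -5*(-4) = 20)
q(A) = -5*A (q(A) = -A*5 = -5*A)
t(-77, D(-3)) + (83 + q(-8))² = (126*(-77) + 162*20) + (83 - 5*(-8))² = (-9702 + 3240) + (83 + 40)² = -6462 + 123² = -6462 + 15129 = 8667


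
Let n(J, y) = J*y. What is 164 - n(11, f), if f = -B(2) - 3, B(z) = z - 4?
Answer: 175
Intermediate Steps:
B(z) = -4 + z
f = -1 (f = -(-4 + 2) - 3 = -1*(-2) - 3 = 2 - 3 = -1)
164 - n(11, f) = 164 - 11*(-1) = 164 - 1*(-11) = 164 + 11 = 175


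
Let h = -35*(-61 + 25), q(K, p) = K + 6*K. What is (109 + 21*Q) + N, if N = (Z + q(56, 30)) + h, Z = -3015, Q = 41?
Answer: -393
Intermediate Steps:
q(K, p) = 7*K
h = 1260 (h = -35*(-36) = 1260)
N = -1363 (N = (-3015 + 7*56) + 1260 = (-3015 + 392) + 1260 = -2623 + 1260 = -1363)
(109 + 21*Q) + N = (109 + 21*41) - 1363 = (109 + 861) - 1363 = 970 - 1363 = -393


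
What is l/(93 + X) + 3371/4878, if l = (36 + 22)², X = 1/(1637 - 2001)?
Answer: 6087203209/165125178 ≈ 36.864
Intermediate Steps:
X = -1/364 (X = 1/(-364) = -1/364 ≈ -0.0027473)
l = 3364 (l = 58² = 3364)
l/(93 + X) + 3371/4878 = 3364/(93 - 1/364) + 3371/4878 = 3364/(33851/364) + 3371*(1/4878) = 3364*(364/33851) + 3371/4878 = 1224496/33851 + 3371/4878 = 6087203209/165125178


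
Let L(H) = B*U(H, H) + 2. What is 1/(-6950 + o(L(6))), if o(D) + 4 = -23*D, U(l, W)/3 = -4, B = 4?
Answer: -1/5896 ≈ -0.00016961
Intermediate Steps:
U(l, W) = -12 (U(l, W) = 3*(-4) = -12)
L(H) = -46 (L(H) = 4*(-12) + 2 = -48 + 2 = -46)
o(D) = -4 - 23*D
1/(-6950 + o(L(6))) = 1/(-6950 + (-4 - 23*(-46))) = 1/(-6950 + (-4 + 1058)) = 1/(-6950 + 1054) = 1/(-5896) = -1/5896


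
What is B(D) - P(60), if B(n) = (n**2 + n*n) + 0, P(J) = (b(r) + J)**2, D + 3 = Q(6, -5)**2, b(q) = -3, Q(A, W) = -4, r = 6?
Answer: -2911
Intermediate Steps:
D = 13 (D = -3 + (-4)**2 = -3 + 16 = 13)
P(J) = (-3 + J)**2
B(n) = 2*n**2 (B(n) = (n**2 + n**2) + 0 = 2*n**2 + 0 = 2*n**2)
B(D) - P(60) = 2*13**2 - (-3 + 60)**2 = 2*169 - 1*57**2 = 338 - 1*3249 = 338 - 3249 = -2911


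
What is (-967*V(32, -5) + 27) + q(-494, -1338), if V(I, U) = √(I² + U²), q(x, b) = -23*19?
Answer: -410 - 967*√1049 ≈ -31729.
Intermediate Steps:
q(x, b) = -437
(-967*V(32, -5) + 27) + q(-494, -1338) = (-967*√(32² + (-5)²) + 27) - 437 = (-967*√(1024 + 25) + 27) - 437 = (-967*√1049 + 27) - 437 = (27 - 967*√1049) - 437 = -410 - 967*√1049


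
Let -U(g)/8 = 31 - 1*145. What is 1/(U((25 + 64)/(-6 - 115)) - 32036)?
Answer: -1/31124 ≈ -3.2130e-5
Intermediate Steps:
U(g) = 912 (U(g) = -8*(31 - 1*145) = -8*(31 - 145) = -8*(-114) = 912)
1/(U((25 + 64)/(-6 - 115)) - 32036) = 1/(912 - 32036) = 1/(-31124) = -1/31124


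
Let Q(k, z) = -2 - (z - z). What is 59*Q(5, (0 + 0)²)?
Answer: -118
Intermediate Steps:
Q(k, z) = -2 (Q(k, z) = -2 - 1*0 = -2 + 0 = -2)
59*Q(5, (0 + 0)²) = 59*(-2) = -118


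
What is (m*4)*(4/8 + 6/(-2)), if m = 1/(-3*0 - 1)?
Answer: 10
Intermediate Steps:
m = -1 (m = 1/(0 - 1) = 1/(-1) = -1)
(m*4)*(4/8 + 6/(-2)) = (-1*4)*(4/8 + 6/(-2)) = -4*(4*(1/8) + 6*(-1/2)) = -4*(1/2 - 3) = -4*(-5/2) = 10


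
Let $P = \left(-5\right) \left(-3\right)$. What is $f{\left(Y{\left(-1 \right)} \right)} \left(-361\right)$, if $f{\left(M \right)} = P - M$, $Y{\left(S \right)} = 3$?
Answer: $-4332$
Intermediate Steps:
$P = 15$
$f{\left(M \right)} = 15 - M$
$f{\left(Y{\left(-1 \right)} \right)} \left(-361\right) = \left(15 - 3\right) \left(-361\right) = 12 \left(-361\right) = -4332$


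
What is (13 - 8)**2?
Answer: 25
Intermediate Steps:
(13 - 8)**2 = 5**2 = 25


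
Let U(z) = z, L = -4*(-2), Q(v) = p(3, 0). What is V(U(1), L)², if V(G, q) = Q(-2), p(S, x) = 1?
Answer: 1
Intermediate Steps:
Q(v) = 1
L = 8
V(G, q) = 1
V(U(1), L)² = 1² = 1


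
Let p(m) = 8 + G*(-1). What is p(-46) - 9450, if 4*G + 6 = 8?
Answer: -18885/2 ≈ -9442.5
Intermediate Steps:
G = 1/2 (G = -3/2 + (1/4)*8 = -3/2 + 2 = 1/2 ≈ 0.50000)
p(m) = 15/2 (p(m) = 8 + (1/2)*(-1) = 8 - 1/2 = 15/2)
p(-46) - 9450 = 15/2 - 9450 = -18885/2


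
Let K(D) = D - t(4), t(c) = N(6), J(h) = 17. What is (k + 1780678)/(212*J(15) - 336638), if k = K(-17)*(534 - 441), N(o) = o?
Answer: -1778539/333034 ≈ -5.3404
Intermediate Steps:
t(c) = 6
K(D) = -6 + D (K(D) = D - 1*6 = D - 6 = -6 + D)
k = -2139 (k = (-6 - 17)*(534 - 441) = -23*93 = -2139)
(k + 1780678)/(212*J(15) - 336638) = (-2139 + 1780678)/(212*17 - 336638) = 1778539/(3604 - 336638) = 1778539/(-333034) = 1778539*(-1/333034) = -1778539/333034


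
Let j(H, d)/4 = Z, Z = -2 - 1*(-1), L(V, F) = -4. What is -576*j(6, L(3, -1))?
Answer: 2304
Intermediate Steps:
Z = -1 (Z = -2 + 1 = -1)
j(H, d) = -4 (j(H, d) = 4*(-1) = -4)
-576*j(6, L(3, -1)) = -576*(-4) = 2304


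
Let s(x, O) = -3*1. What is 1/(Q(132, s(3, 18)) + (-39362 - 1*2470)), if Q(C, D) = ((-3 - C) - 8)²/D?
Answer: -3/145945 ≈ -2.0556e-5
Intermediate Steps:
s(x, O) = -3
Q(C, D) = (-11 - C)²/D
1/(Q(132, s(3, 18)) + (-39362 - 1*2470)) = 1/((11 + 132)²/(-3) + (-39362 - 1*2470)) = 1/(-⅓*143² + (-39362 - 2470)) = 1/(-⅓*20449 - 41832) = 1/(-20449/3 - 41832) = 1/(-145945/3) = -3/145945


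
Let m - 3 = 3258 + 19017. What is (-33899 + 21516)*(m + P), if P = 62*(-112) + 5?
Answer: -189942837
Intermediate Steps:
P = -6939 (P = -6944 + 5 = -6939)
m = 22278 (m = 3 + (3258 + 19017) = 3 + 22275 = 22278)
(-33899 + 21516)*(m + P) = (-33899 + 21516)*(22278 - 6939) = -12383*15339 = -189942837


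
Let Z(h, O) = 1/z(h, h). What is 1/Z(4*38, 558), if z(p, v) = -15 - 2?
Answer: -17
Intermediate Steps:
z(p, v) = -17
Z(h, O) = -1/17 (Z(h, O) = 1/(-17) = -1/17)
1/Z(4*38, 558) = 1/(-1/17) = -17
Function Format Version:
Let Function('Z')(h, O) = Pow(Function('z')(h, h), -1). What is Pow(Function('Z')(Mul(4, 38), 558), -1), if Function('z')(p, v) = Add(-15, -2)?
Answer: -17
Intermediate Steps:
Function('z')(p, v) = -17
Function('Z')(h, O) = Rational(-1, 17) (Function('Z')(h, O) = Pow(-17, -1) = Rational(-1, 17))
Pow(Function('Z')(Mul(4, 38), 558), -1) = Pow(Rational(-1, 17), -1) = -17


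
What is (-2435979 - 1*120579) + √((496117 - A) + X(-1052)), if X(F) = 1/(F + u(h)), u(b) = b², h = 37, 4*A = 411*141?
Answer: -2556558 + √193593768081/634 ≈ -2.5559e+6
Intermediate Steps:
A = 57951/4 (A = (411*141)/4 = (¼)*57951 = 57951/4 ≈ 14488.)
X(F) = 1/(1369 + F) (X(F) = 1/(F + 37²) = 1/(F + 1369) = 1/(1369 + F))
(-2435979 - 1*120579) + √((496117 - A) + X(-1052)) = (-2435979 - 1*120579) + √((496117 - 1*57951/4) + 1/(1369 - 1052)) = (-2435979 - 120579) + √((496117 - 57951/4) + 1/317) = -2556558 + √(1926517/4 + 1/317) = -2556558 + √(610705893/1268) = -2556558 + √193593768081/634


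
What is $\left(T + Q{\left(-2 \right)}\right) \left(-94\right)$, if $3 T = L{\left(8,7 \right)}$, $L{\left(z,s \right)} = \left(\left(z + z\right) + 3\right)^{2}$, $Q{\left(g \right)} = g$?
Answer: $- \frac{33370}{3} \approx -11123.0$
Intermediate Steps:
$L{\left(z,s \right)} = \left(3 + 2 z\right)^{2}$ ($L{\left(z,s \right)} = \left(2 z + 3\right)^{2} = \left(3 + 2 z\right)^{2}$)
$T = \frac{361}{3}$ ($T = \frac{\left(3 + 2 \cdot 8\right)^{2}}{3} = \frac{\left(3 + 16\right)^{2}}{3} = \frac{19^{2}}{3} = \frac{1}{3} \cdot 361 = \frac{361}{3} \approx 120.33$)
$\left(T + Q{\left(-2 \right)}\right) \left(-94\right) = \left(\frac{361}{3} - 2\right) \left(-94\right) = \frac{355}{3} \left(-94\right) = - \frac{33370}{3}$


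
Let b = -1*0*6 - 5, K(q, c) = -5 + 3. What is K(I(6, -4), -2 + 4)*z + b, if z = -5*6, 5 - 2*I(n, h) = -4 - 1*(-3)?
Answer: 55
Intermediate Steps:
I(n, h) = 3 (I(n, h) = 5/2 - (-4 - 1*(-3))/2 = 5/2 - (-4 + 3)/2 = 5/2 - 1/2*(-1) = 5/2 + 1/2 = 3)
K(q, c) = -2
z = -30
b = -5 (b = 0*6 - 5 = 0 - 5 = -5)
K(I(6, -4), -2 + 4)*z + b = -2*(-30) - 5 = 60 - 5 = 55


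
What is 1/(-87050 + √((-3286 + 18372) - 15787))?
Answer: -87050/7577703201 - I*√701/7577703201 ≈ -1.1488e-5 - 3.494e-9*I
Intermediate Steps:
1/(-87050 + √((-3286 + 18372) - 15787)) = 1/(-87050 + √(15086 - 15787)) = 1/(-87050 + √(-701)) = 1/(-87050 + I*√701)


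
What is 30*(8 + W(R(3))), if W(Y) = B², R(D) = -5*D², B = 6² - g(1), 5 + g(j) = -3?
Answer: 58320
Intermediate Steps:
g(j) = -8 (g(j) = -5 - 3 = -8)
B = 44 (B = 6² - 1*(-8) = 36 + 8 = 44)
W(Y) = 1936 (W(Y) = 44² = 1936)
30*(8 + W(R(3))) = 30*(8 + 1936) = 30*1944 = 58320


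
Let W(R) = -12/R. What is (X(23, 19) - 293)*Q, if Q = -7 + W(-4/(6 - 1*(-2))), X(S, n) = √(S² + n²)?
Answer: -4981 + 17*√890 ≈ -4473.8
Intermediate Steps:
Q = 17 (Q = -7 - 12/((-4/(6 - 1*(-2)))) = -7 - 12/((-4/(6 + 2))) = -7 - 12/((-4/8)) = -7 - 12/((-4*⅛)) = -7 - 12/(-½) = -7 - 12*(-2) = -7 + 24 = 17)
(X(23, 19) - 293)*Q = (√(23² + 19²) - 293)*17 = (√(529 + 361) - 293)*17 = (√890 - 293)*17 = (-293 + √890)*17 = -4981 + 17*√890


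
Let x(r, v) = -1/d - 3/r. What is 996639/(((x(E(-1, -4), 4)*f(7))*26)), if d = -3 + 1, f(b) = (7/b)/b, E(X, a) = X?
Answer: 996639/13 ≈ 76665.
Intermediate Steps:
f(b) = 7/b²
d = -2
x(r, v) = ½ - 3/r (x(r, v) = -1/(-2) - 3/r = -1*(-½) - 3/r = ½ - 3/r)
996639/(((x(E(-1, -4), 4)*f(7))*26)) = 996639/(((((½)*(-6 - 1)/(-1))*(7/7²))*26)) = 996639/(((((½)*(-1)*(-7))*(7*(1/49)))*26)) = 996639/((((7/2)*(⅐))*26)) = 996639/(((½)*26)) = 996639/13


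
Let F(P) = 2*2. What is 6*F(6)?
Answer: 24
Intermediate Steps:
F(P) = 4
6*F(6) = 6*4 = 24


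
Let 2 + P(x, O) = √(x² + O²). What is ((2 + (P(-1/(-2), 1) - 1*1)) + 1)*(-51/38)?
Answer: -51*√5/76 ≈ -1.5005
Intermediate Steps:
P(x, O) = -2 + √(O² + x²) (P(x, O) = -2 + √(x² + O²) = -2 + √(O² + x²))
((2 + (P(-1/(-2), 1) - 1*1)) + 1)*(-51/38) = ((2 + ((-2 + √(1² + (-1/(-2))²)) - 1*1)) + 1)*(-51/38) = ((2 + ((-2 + √(1 + (-1*(-½))²)) - 1)) + 1)*(-51*1/38) = ((2 + ((-2 + √(1 + (½)²)) - 1)) + 1)*(-51/38) = ((2 + ((-2 + √(1 + ¼)) - 1)) + 1)*(-51/38) = ((2 + ((-2 + √(5/4)) - 1)) + 1)*(-51/38) = ((2 + ((-2 + √5/2) - 1)) + 1)*(-51/38) = ((2 + (-3 + √5/2)) + 1)*(-51/38) = ((-1 + √5/2) + 1)*(-51/38) = (√5/2)*(-51/38) = -51*√5/76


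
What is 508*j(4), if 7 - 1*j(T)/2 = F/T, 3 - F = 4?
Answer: 7366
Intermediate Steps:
F = -1 (F = 3 - 1*4 = 3 - 4 = -1)
j(T) = 14 + 2/T (j(T) = 14 - (-2)/T = 14 + 2/T)
508*j(4) = 508*(14 + 2/4) = 508*(14 + 2*(¼)) = 508*(14 + ½) = 508*(29/2) = 7366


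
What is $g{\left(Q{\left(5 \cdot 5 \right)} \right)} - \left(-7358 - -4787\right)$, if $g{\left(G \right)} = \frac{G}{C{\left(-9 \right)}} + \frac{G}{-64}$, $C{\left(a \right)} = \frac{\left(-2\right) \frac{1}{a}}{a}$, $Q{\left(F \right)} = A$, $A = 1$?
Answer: $\frac{161951}{64} \approx 2530.5$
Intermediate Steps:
$Q{\left(F \right)} = 1$
$C{\left(a \right)} = - \frac{2}{a^{2}}$
$g{\left(G \right)} = - \frac{2593 G}{64}$ ($g{\left(G \right)} = \frac{G}{\left(-2\right) \frac{1}{81}} + \frac{G}{-64} = \frac{G}{\left(-2\right) \frac{1}{81}} + G \left(- \frac{1}{64}\right) = \frac{G}{- \frac{2}{81}} - \frac{G}{64} = G \left(- \frac{81}{2}\right) - \frac{G}{64} = - \frac{81 G}{2} - \frac{G}{64} = - \frac{2593 G}{64}$)
$g{\left(Q{\left(5 \cdot 5 \right)} \right)} - \left(-7358 - -4787\right) = \left(- \frac{2593}{64}\right) 1 - \left(-7358 - -4787\right) = - \frac{2593}{64} - \left(-7358 + 4787\right) = - \frac{2593}{64} - -2571 = - \frac{2593}{64} + 2571 = \frac{161951}{64}$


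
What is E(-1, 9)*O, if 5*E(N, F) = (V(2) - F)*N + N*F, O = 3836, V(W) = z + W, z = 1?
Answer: -11508/5 ≈ -2301.6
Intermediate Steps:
V(W) = 1 + W
E(N, F) = F*N/5 + N*(3 - F)/5 (E(N, F) = (((1 + 2) - F)*N + N*F)/5 = ((3 - F)*N + F*N)/5 = (N*(3 - F) + F*N)/5 = (F*N + N*(3 - F))/5 = F*N/5 + N*(3 - F)/5)
E(-1, 9)*O = ((3/5)*(-1))*3836 = -3/5*3836 = -11508/5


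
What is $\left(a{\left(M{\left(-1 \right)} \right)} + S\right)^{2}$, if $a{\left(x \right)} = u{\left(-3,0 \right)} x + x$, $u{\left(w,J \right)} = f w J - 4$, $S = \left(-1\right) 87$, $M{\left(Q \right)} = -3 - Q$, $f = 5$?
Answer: $6561$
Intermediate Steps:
$S = -87$
$u{\left(w,J \right)} = -4 + 5 J w$ ($u{\left(w,J \right)} = 5 w J - 4 = 5 J w - 4 = -4 + 5 J w$)
$a{\left(x \right)} = - 3 x$ ($a{\left(x \right)} = \left(-4 + 5 \cdot 0 \left(-3\right)\right) x + x = \left(-4 + 0\right) x + x = - 4 x + x = - 3 x$)
$\left(a{\left(M{\left(-1 \right)} \right)} + S\right)^{2} = \left(- 3 \left(-3 - -1\right) - 87\right)^{2} = \left(- 3 \left(-3 + 1\right) - 87\right)^{2} = \left(\left(-3\right) \left(-2\right) - 87\right)^{2} = \left(6 - 87\right)^{2} = \left(-81\right)^{2} = 6561$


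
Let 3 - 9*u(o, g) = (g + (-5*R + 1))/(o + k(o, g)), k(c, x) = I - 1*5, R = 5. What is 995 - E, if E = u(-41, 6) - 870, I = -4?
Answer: 139853/75 ≈ 1864.7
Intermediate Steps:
k(c, x) = -9 (k(c, x) = -4 - 1*5 = -4 - 5 = -9)
u(o, g) = ⅓ - (-24 + g)/(9*(-9 + o)) (u(o, g) = ⅓ - (g + (-5*5 + 1))/(9*(o - 9)) = ⅓ - (g + (-25 + 1))/(9*(-9 + o)) = ⅓ - (g - 24)/(9*(-9 + o)) = ⅓ - (-24 + g)/(9*(-9 + o)))
E = -65228/75 (E = (-3 - 1*6 + 3*(-41))/(9*(-9 - 41)) - 870 = (⅑)*(-3 - 6 - 123)/(-50) - 870 = (⅑)*(-1/50)*(-132) - 870 = 22/75 - 870 = -65228/75 ≈ -869.71)
995 - E = 995 - 1*(-65228/75) = 995 + 65228/75 = 139853/75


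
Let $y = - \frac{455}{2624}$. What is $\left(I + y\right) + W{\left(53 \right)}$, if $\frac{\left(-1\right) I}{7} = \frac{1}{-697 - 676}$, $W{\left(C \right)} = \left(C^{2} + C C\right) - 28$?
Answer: $\frac{20138777333}{3602752} \approx 5589.8$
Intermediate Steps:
$W{\left(C \right)} = -28 + 2 C^{2}$ ($W{\left(C \right)} = \left(C^{2} + C^{2}\right) - 28 = 2 C^{2} - 28 = -28 + 2 C^{2}$)
$I = \frac{7}{1373}$ ($I = - \frac{7}{-697 - 676} = - \frac{7}{-1373} = \left(-7\right) \left(- \frac{1}{1373}\right) = \frac{7}{1373} \approx 0.0050983$)
$y = - \frac{455}{2624}$ ($y = \left(-455\right) \frac{1}{2624} = - \frac{455}{2624} \approx -0.1734$)
$\left(I + y\right) + W{\left(53 \right)} = \left(\frac{7}{1373} - \frac{455}{2624}\right) - \left(28 - 2 \cdot 53^{2}\right) = - \frac{606347}{3602752} + \left(-28 + 2 \cdot 2809\right) = - \frac{606347}{3602752} + \left(-28 + 5618\right) = - \frac{606347}{3602752} + 5590 = \frac{20138777333}{3602752}$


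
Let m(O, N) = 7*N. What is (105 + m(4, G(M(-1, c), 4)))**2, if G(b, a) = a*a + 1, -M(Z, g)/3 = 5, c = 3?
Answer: 50176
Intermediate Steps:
M(Z, g) = -15 (M(Z, g) = -3*5 = -15)
G(b, a) = 1 + a**2 (G(b, a) = a**2 + 1 = 1 + a**2)
(105 + m(4, G(M(-1, c), 4)))**2 = (105 + 7*(1 + 4**2))**2 = (105 + 7*(1 + 16))**2 = (105 + 7*17)**2 = (105 + 119)**2 = 224**2 = 50176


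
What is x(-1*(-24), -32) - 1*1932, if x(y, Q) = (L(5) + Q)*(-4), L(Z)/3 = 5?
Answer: -1864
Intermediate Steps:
L(Z) = 15 (L(Z) = 3*5 = 15)
x(y, Q) = -60 - 4*Q (x(y, Q) = (15 + Q)*(-4) = -60 - 4*Q)
x(-1*(-24), -32) - 1*1932 = (-60 - 4*(-32)) - 1*1932 = (-60 + 128) - 1932 = 68 - 1932 = -1864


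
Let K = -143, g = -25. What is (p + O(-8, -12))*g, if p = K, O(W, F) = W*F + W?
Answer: 1375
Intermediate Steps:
O(W, F) = W + F*W (O(W, F) = F*W + W = W + F*W)
p = -143
(p + O(-8, -12))*g = (-143 - 8*(1 - 12))*(-25) = (-143 - 8*(-11))*(-25) = (-143 + 88)*(-25) = -55*(-25) = 1375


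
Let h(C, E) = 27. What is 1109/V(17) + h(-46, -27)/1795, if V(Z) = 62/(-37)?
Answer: -73652561/111290 ≈ -661.81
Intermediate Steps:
V(Z) = -62/37 (V(Z) = 62*(-1/37) = -62/37)
1109/V(17) + h(-46, -27)/1795 = 1109/(-62/37) + 27/1795 = 1109*(-37/62) + 27*(1/1795) = -41033/62 + 27/1795 = -73652561/111290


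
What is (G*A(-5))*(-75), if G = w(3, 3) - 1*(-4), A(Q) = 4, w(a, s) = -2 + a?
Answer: -1500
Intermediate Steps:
G = 5 (G = (-2 + 3) - 1*(-4) = 1 + 4 = 5)
(G*A(-5))*(-75) = (5*4)*(-75) = 20*(-75) = -1500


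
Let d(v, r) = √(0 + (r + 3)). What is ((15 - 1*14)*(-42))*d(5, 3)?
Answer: -42*√6 ≈ -102.88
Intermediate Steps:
d(v, r) = √(3 + r) (d(v, r) = √(0 + (3 + r)) = √(3 + r))
((15 - 1*14)*(-42))*d(5, 3) = ((15 - 1*14)*(-42))*√(3 + 3) = ((15 - 14)*(-42))*√6 = (1*(-42))*√6 = -42*√6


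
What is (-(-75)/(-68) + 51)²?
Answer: 11512449/4624 ≈ 2489.7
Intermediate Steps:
(-(-75)/(-68) + 51)² = (-(-75)*(-1)/68 + 51)² = (-1*75/68 + 51)² = (-75/68 + 51)² = (3393/68)² = 11512449/4624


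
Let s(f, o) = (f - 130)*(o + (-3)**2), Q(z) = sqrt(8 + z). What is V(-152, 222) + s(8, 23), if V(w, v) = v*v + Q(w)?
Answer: 45380 + 12*I ≈ 45380.0 + 12.0*I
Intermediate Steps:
s(f, o) = (-130 + f)*(9 + o) (s(f, o) = (-130 + f)*(o + 9) = (-130 + f)*(9 + o))
V(w, v) = v**2 + sqrt(8 + w) (V(w, v) = v*v + sqrt(8 + w) = v**2 + sqrt(8 + w))
V(-152, 222) + s(8, 23) = (222**2 + sqrt(8 - 152)) + (-1170 - 130*23 + 9*8 + 8*23) = (49284 + sqrt(-144)) + (-1170 - 2990 + 72 + 184) = (49284 + 12*I) - 3904 = 45380 + 12*I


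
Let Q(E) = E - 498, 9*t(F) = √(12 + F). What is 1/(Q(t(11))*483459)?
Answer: -13446/3237289971053 - 3*√23/3237289971053 ≈ -4.1579e-9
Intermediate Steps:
t(F) = √(12 + F)/9
Q(E) = -498 + E
1/(Q(t(11))*483459) = 1/(-498 + √(12 + 11)/9*483459) = (1/483459)/(-498 + √23/9) = 1/(483459*(-498 + √23/9))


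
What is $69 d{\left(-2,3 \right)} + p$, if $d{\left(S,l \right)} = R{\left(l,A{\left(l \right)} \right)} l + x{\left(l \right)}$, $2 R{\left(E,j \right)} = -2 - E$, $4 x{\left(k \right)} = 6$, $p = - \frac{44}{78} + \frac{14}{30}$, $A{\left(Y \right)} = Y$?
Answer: $- \frac{80749}{195} \approx -414.1$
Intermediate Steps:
$p = - \frac{19}{195}$ ($p = \left(-44\right) \frac{1}{78} + 14 \cdot \frac{1}{30} = - \frac{22}{39} + \frac{7}{15} = - \frac{19}{195} \approx -0.097436$)
$x{\left(k \right)} = \frac{3}{2}$ ($x{\left(k \right)} = \frac{1}{4} \cdot 6 = \frac{3}{2}$)
$R{\left(E,j \right)} = -1 - \frac{E}{2}$ ($R{\left(E,j \right)} = \frac{-2 - E}{2} = -1 - \frac{E}{2}$)
$d{\left(S,l \right)} = \frac{3}{2} + l \left(-1 - \frac{l}{2}\right)$ ($d{\left(S,l \right)} = \left(-1 - \frac{l}{2}\right) l + \frac{3}{2} = l \left(-1 - \frac{l}{2}\right) + \frac{3}{2} = \frac{3}{2} + l \left(-1 - \frac{l}{2}\right)$)
$69 d{\left(-2,3 \right)} + p = 69 \left(\frac{3}{2} - \frac{3 \left(2 + 3\right)}{2}\right) - \frac{19}{195} = 69 \left(\frac{3}{2} - \frac{3}{2} \cdot 5\right) - \frac{19}{195} = 69 \left(\frac{3}{2} - \frac{15}{2}\right) - \frac{19}{195} = 69 \left(-6\right) - \frac{19}{195} = -414 - \frac{19}{195} = - \frac{80749}{195}$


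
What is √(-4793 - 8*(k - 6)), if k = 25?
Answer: I*√4945 ≈ 70.321*I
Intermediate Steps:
√(-4793 - 8*(k - 6)) = √(-4793 - 8*(25 - 6)) = √(-4793 - 8*19) = √(-4793 - 152) = √(-4945) = I*√4945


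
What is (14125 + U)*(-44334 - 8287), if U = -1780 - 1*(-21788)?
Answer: -1796112593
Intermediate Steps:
U = 20008 (U = -1780 + 21788 = 20008)
(14125 + U)*(-44334 - 8287) = (14125 + 20008)*(-44334 - 8287) = 34133*(-52621) = -1796112593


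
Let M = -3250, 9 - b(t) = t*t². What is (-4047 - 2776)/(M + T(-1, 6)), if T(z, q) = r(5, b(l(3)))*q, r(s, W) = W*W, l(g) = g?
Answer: 6823/1306 ≈ 5.2243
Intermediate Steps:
b(t) = 9 - t³ (b(t) = 9 - t*t² = 9 - t³)
r(s, W) = W²
T(z, q) = 324*q (T(z, q) = (9 - 1*3³)²*q = (9 - 1*27)²*q = (9 - 27)²*q = (-18)²*q = 324*q)
(-4047 - 2776)/(M + T(-1, 6)) = (-4047 - 2776)/(-3250 + 324*6) = -6823/(-3250 + 1944) = -6823/(-1306) = -6823*(-1/1306) = 6823/1306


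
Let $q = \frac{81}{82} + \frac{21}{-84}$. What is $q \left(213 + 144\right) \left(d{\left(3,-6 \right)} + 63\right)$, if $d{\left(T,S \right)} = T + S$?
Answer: $\frac{647955}{41} \approx 15804.0$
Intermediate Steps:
$d{\left(T,S \right)} = S + T$
$q = \frac{121}{164}$ ($q = 81 \cdot \frac{1}{82} + 21 \left(- \frac{1}{84}\right) = \frac{81}{82} - \frac{1}{4} = \frac{121}{164} \approx 0.7378$)
$q \left(213 + 144\right) \left(d{\left(3,-6 \right)} + 63\right) = \frac{121 \left(213 + 144\right) \left(\left(-6 + 3\right) + 63\right)}{164} = \frac{121 \cdot 357 \left(-3 + 63\right)}{164} = \frac{121 \cdot 357 \cdot 60}{164} = \frac{121}{164} \cdot 21420 = \frac{647955}{41}$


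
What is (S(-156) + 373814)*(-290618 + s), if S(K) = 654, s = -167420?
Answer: -171520573784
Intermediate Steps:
(S(-156) + 373814)*(-290618 + s) = (654 + 373814)*(-290618 - 167420) = 374468*(-458038) = -171520573784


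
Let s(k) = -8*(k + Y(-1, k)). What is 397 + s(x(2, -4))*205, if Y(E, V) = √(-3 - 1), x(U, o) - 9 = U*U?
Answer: -20923 - 3280*I ≈ -20923.0 - 3280.0*I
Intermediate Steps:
x(U, o) = 9 + U² (x(U, o) = 9 + U*U = 9 + U²)
Y(E, V) = 2*I (Y(E, V) = √(-4) = 2*I)
s(k) = -16*I - 8*k (s(k) = -8*(k + 2*I) = -16*I - 8*k)
397 + s(x(2, -4))*205 = 397 + (-16*I - 8*(9 + 2²))*205 = 397 + (-16*I - 8*(9 + 4))*205 = 397 + (-16*I - 8*13)*205 = 397 + (-16*I - 104)*205 = 397 + (-104 - 16*I)*205 = 397 + (-21320 - 3280*I) = -20923 - 3280*I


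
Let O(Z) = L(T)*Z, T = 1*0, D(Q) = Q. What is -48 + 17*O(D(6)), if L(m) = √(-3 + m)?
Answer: -48 + 102*I*√3 ≈ -48.0 + 176.67*I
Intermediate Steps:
T = 0
O(Z) = I*Z*√3 (O(Z) = √(-3 + 0)*Z = √(-3)*Z = (I*√3)*Z = I*Z*√3)
-48 + 17*O(D(6)) = -48 + 17*(I*6*√3) = -48 + 17*(6*I*√3) = -48 + 102*I*√3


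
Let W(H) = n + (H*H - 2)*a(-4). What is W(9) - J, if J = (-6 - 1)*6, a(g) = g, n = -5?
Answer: -279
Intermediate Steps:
W(H) = 3 - 4*H² (W(H) = -5 + (H*H - 2)*(-4) = -5 + (H² - 2)*(-4) = -5 + (-2 + H²)*(-4) = -5 + (8 - 4*H²) = 3 - 4*H²)
J = -42 (J = -7*6 = -42)
W(9) - J = (3 - 4*9²) - 1*(-42) = (3 - 4*81) + 42 = (3 - 324) + 42 = -321 + 42 = -279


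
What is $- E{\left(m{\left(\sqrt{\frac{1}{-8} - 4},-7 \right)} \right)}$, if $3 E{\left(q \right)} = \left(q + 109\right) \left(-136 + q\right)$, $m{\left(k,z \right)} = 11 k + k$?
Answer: $\frac{15418}{3} + 27 i \sqrt{66} \approx 5139.3 + 219.35 i$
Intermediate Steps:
$m{\left(k,z \right)} = 12 k$
$E{\left(q \right)} = \frac{\left(-136 + q\right) \left(109 + q\right)}{3}$ ($E{\left(q \right)} = \frac{\left(q + 109\right) \left(-136 + q\right)}{3} = \frac{\left(109 + q\right) \left(-136 + q\right)}{3} = \frac{\left(-136 + q\right) \left(109 + q\right)}{3}$)
$- E{\left(m{\left(\sqrt{\frac{1}{-8} - 4},-7 \right)} \right)} = - (- \frac{14824}{3} - 9 \cdot 12 \sqrt{\frac{1}{-8} - 4} + \frac{\left(12 \sqrt{\frac{1}{-8} - 4}\right)^{2}}{3}) = - (- \frac{14824}{3} - 9 \cdot 12 \sqrt{- \frac{1}{8} - 4} + \frac{\left(12 \sqrt{- \frac{1}{8} - 4}\right)^{2}}{3}) = - (- \frac{14824}{3} - 9 \cdot 12 \sqrt{- \frac{33}{8}} + \frac{\left(12 \sqrt{- \frac{33}{8}}\right)^{2}}{3}) = - (- \frac{14824}{3} - 9 \cdot 12 \frac{i \sqrt{66}}{4} + \frac{\left(12 \frac{i \sqrt{66}}{4}\right)^{2}}{3}) = - (- \frac{14824}{3} - 9 \cdot 3 i \sqrt{66} + \frac{\left(3 i \sqrt{66}\right)^{2}}{3}) = - (- \frac{14824}{3} - 27 i \sqrt{66} + \frac{1}{3} \left(-594\right)) = - (- \frac{14824}{3} - 27 i \sqrt{66} - 198) = - (- \frac{15418}{3} - 27 i \sqrt{66}) = \frac{15418}{3} + 27 i \sqrt{66}$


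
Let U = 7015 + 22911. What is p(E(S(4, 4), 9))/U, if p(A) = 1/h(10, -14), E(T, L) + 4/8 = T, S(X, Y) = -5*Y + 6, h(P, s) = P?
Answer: 1/299260 ≈ 3.3416e-6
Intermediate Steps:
S(X, Y) = 6 - 5*Y
E(T, L) = -½ + T
U = 29926
p(A) = ⅒ (p(A) = 1/10 = ⅒)
p(E(S(4, 4), 9))/U = (⅒)/29926 = (⅒)*(1/29926) = 1/299260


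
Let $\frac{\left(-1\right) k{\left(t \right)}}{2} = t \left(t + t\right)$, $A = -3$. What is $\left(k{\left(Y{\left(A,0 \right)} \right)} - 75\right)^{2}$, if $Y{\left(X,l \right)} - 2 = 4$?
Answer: $47961$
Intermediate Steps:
$Y{\left(X,l \right)} = 6$ ($Y{\left(X,l \right)} = 2 + 4 = 6$)
$k{\left(t \right)} = - 4 t^{2}$ ($k{\left(t \right)} = - 2 t \left(t + t\right) = - 2 t 2 t = - 2 \cdot 2 t^{2} = - 4 t^{2}$)
$\left(k{\left(Y{\left(A,0 \right)} \right)} - 75\right)^{2} = \left(- 4 \cdot 6^{2} - 75\right)^{2} = \left(\left(-4\right) 36 - 75\right)^{2} = \left(-144 - 75\right)^{2} = \left(-219\right)^{2} = 47961$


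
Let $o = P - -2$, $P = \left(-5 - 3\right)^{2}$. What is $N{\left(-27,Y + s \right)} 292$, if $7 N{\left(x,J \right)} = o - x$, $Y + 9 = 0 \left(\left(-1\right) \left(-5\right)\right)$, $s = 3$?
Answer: $\frac{27156}{7} \approx 3879.4$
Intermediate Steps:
$Y = -9$ ($Y = -9 + 0 \left(\left(-1\right) \left(-5\right)\right) = -9 + 0 \cdot 5 = -9 + 0 = -9$)
$P = 64$ ($P = \left(-8\right)^{2} = 64$)
$o = 66$ ($o = 64 - -2 = 64 + 2 = 66$)
$N{\left(x,J \right)} = \frac{66}{7} - \frac{x}{7}$ ($N{\left(x,J \right)} = \frac{66 - x}{7} = \frac{66}{7} - \frac{x}{7}$)
$N{\left(-27,Y + s \right)} 292 = \left(\frac{66}{7} - - \frac{27}{7}\right) 292 = \left(\frac{66}{7} + \frac{27}{7}\right) 292 = \frac{93}{7} \cdot 292 = \frac{27156}{7}$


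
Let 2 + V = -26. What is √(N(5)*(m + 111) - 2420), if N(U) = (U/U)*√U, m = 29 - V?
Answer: 2*√(-605 + 42*√5) ≈ 45.214*I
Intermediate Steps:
V = -28 (V = -2 - 26 = -28)
m = 57 (m = 29 - 1*(-28) = 29 + 28 = 57)
N(U) = √U (N(U) = 1*√U = √U)
√(N(5)*(m + 111) - 2420) = √(√5*(57 + 111) - 2420) = √(√5*168 - 2420) = √(168*√5 - 2420) = √(-2420 + 168*√5)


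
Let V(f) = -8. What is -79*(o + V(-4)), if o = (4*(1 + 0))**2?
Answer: -632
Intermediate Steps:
o = 16 (o = (4*1)**2 = 4**2 = 16)
-79*(o + V(-4)) = -79*(16 - 8) = -79*8 = -632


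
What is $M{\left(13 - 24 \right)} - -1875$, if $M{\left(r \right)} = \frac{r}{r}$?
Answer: $1876$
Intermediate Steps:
$M{\left(r \right)} = 1$
$M{\left(13 - 24 \right)} - -1875 = 1 - -1875 = 1 + 1875 = 1876$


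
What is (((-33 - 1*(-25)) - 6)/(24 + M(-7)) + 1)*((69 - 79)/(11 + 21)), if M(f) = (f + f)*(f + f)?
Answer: -103/352 ≈ -0.29261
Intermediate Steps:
M(f) = 4*f² (M(f) = (2*f)*(2*f) = 4*f²)
(((-33 - 1*(-25)) - 6)/(24 + M(-7)) + 1)*((69 - 79)/(11 + 21)) = (((-33 - 1*(-25)) - 6)/(24 + 4*(-7)²) + 1)*((69 - 79)/(11 + 21)) = (((-33 + 25) - 6)/(24 + 4*49) + 1)*(-10/32) = ((-8 - 6)/(24 + 196) + 1)*(-10*1/32) = (-14/220 + 1)*(-5/16) = (-14*1/220 + 1)*(-5/16) = (-7/110 + 1)*(-5/16) = (103/110)*(-5/16) = -103/352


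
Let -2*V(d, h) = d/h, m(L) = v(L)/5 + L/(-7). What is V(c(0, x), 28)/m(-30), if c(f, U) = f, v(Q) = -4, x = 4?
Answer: 0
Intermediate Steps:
m(L) = -⅘ - L/7 (m(L) = -4/5 + L/(-7) = -4*⅕ + L*(-⅐) = -⅘ - L/7)
V(d, h) = -d/(2*h)
V(c(0, x), 28)/m(-30) = (-½*0/28)/(-⅘ - ⅐*(-30)) = (-½*0*1/28)/(-⅘ + 30/7) = 0/(122/35) = 0*(35/122) = 0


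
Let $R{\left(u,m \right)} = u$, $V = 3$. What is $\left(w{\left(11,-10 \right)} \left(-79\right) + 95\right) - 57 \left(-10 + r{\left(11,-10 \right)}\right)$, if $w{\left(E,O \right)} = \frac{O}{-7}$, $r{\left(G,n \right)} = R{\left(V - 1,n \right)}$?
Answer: $\frac{3067}{7} \approx 438.14$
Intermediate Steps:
$r{\left(G,n \right)} = 2$ ($r{\left(G,n \right)} = 3 - 1 = 2$)
$w{\left(E,O \right)} = - \frac{O}{7}$ ($w{\left(E,O \right)} = O \left(- \frac{1}{7}\right) = - \frac{O}{7}$)
$\left(w{\left(11,-10 \right)} \left(-79\right) + 95\right) - 57 \left(-10 + r{\left(11,-10 \right)}\right) = \left(\left(- \frac{1}{7}\right) \left(-10\right) \left(-79\right) + 95\right) - 57 \left(-10 + 2\right) = \left(\frac{10}{7} \left(-79\right) + 95\right) - 57 \left(-8\right) = \left(- \frac{790}{7} + 95\right) - -456 = - \frac{125}{7} + 456 = \frac{3067}{7}$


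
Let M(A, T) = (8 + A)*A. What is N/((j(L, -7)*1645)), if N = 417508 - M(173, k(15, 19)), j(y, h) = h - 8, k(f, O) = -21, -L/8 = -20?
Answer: -77239/4935 ≈ -15.651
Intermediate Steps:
L = 160 (L = -8*(-20) = 160)
j(y, h) = -8 + h
M(A, T) = A*(8 + A)
N = 386195 (N = 417508 - 173*(8 + 173) = 417508 - 173*181 = 417508 - 1*31313 = 417508 - 31313 = 386195)
N/((j(L, -7)*1645)) = 386195/(((-8 - 7)*1645)) = 386195/((-15*1645)) = 386195/(-24675) = 386195*(-1/24675) = -77239/4935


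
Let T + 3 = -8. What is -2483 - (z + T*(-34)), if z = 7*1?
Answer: -2864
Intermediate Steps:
T = -11 (T = -3 - 8 = -11)
z = 7
-2483 - (z + T*(-34)) = -2483 - (7 - 11*(-34)) = -2483 - (7 + 374) = -2483 - 1*381 = -2483 - 381 = -2864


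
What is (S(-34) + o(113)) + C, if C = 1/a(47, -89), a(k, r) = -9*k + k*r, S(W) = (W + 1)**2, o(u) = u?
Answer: 5536411/4606 ≈ 1202.0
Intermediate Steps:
S(W) = (1 + W)**2
C = -1/4606 (C = 1/(47*(-9 - 89)) = 1/(47*(-98)) = 1/(-4606) = -1/4606 ≈ -0.00021711)
(S(-34) + o(113)) + C = ((1 - 34)**2 + 113) - 1/4606 = ((-33)**2 + 113) - 1/4606 = (1089 + 113) - 1/4606 = 1202 - 1/4606 = 5536411/4606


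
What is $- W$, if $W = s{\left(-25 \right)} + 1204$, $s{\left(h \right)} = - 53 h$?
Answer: $-2529$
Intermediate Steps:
$W = 2529$ ($W = \left(-53\right) \left(-25\right) + 1204 = 1325 + 1204 = 2529$)
$- W = \left(-1\right) 2529 = -2529$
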